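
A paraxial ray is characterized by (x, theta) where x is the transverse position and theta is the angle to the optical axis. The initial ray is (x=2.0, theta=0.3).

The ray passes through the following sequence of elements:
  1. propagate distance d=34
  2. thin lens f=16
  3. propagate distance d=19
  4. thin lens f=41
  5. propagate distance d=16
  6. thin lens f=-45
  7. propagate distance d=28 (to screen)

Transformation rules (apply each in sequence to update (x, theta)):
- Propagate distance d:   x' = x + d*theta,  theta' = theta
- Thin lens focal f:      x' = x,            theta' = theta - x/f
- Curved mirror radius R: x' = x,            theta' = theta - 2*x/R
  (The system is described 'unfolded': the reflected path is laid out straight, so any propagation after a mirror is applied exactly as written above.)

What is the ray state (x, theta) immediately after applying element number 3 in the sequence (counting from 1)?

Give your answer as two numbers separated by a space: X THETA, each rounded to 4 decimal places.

Initial: x=2.0000 theta=0.3000
After 1 (propagate distance d=34): x=12.2000 theta=0.3000
After 2 (thin lens f=16): x=12.2000 theta=-0.4625
After 3 (propagate distance d=19): x=3.4125 theta=-0.4625
Rounded to 4 decimal places: x = 3.4125, theta = -0.4625

Answer: 3.4125 -0.4625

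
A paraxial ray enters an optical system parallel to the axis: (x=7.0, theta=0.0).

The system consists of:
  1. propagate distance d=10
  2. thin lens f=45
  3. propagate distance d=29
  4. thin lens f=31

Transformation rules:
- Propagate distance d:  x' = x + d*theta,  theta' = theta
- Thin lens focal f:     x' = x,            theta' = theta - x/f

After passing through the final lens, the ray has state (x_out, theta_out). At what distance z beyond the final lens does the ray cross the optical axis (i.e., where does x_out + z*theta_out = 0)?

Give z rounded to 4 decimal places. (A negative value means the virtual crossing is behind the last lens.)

Answer: 10.5532

Derivation:
Initial: x=7.0000 theta=0.0000
After 1 (propagate distance d=10): x=7.0000 theta=0.0000
After 2 (thin lens f=45): x=7.0000 theta=-7/45 (≈-0.1556)
After 3 (propagate distance d=29): x=112/45 (≈2.4889) theta=-7/45 (≈-0.1556)
After 4 (thin lens f=31): x=112/45 (≈2.4889) theta=-329/1395 (≈-0.2358)
z_focus = -x_out/theta_out = -(112/45)/(-329/1395) = 496/47 ≈ 10.5532
Rounded to 4 decimal places: z = 10.5532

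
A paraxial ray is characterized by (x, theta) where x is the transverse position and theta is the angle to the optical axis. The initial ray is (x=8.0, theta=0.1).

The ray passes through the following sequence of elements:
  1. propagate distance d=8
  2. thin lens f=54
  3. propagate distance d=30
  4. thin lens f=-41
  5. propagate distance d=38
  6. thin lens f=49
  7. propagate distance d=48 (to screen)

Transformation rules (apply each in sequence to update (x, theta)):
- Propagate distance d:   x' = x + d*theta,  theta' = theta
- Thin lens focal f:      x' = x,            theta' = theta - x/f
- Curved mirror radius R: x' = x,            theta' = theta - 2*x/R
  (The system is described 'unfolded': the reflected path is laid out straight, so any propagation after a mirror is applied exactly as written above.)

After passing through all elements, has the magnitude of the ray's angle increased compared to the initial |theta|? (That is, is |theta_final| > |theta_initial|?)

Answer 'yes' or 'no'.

Initial: x=8.0000 theta=0.1000
After 1 (propagate distance d=8): x=8.8000 theta=0.1000
After 2 (thin lens f=54): x=8.8000 theta=-17/270 (≈-0.0630)
After 3 (propagate distance d=30): x=311/45 (≈6.9111) theta=-17/270 (≈-0.0630)
After 4 (thin lens f=-41): x=311/45 (≈6.9111) theta=1169/11070 (≈0.1056)
After 5 (propagate distance d=38): x=60464/5535 (≈10.9239) theta=1169/11070 (≈0.1056)
After 6 (thin lens f=49): x=60464/5535 (≈10.9239) theta=-63647/542430 (≈-0.1173)
After 7 (propagate distance d=48 (to screen)): x=1435208/271215 (≈5.2918) theta=-63647/542430 (≈-0.1173)
|theta_initial|=0.1000 |theta_final|=63647/542430 (≈0.1173) -> increased

Answer: yes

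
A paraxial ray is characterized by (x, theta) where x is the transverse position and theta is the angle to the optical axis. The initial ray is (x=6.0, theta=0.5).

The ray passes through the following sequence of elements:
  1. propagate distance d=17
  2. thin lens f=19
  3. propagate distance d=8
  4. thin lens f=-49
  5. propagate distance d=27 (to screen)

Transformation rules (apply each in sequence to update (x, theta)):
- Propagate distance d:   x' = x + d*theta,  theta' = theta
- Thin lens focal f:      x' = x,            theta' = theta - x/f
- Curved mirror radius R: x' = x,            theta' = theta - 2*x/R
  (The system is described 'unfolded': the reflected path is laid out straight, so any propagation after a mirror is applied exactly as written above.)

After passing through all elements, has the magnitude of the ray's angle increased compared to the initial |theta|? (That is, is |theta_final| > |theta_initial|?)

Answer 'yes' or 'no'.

Answer: no

Derivation:
Initial: x=6.0000 theta=0.5000
After 1 (propagate distance d=17): x=14.5000 theta=0.5000
After 2 (thin lens f=19): x=14.5000 theta=-5/19 (≈-0.2632)
After 3 (propagate distance d=8): x=471/38 (≈12.3947) theta=-5/19 (≈-0.2632)
After 4 (thin lens f=-49): x=471/38 (≈12.3947) theta=-1/98 (≈-0.0102)
After 5 (propagate distance d=27 (to screen)): x=11283/931 (≈12.1192) theta=-1/98 (≈-0.0102)
|theta_initial|=0.5000 |theta_final|=1/98 (≈0.0102) -> not increased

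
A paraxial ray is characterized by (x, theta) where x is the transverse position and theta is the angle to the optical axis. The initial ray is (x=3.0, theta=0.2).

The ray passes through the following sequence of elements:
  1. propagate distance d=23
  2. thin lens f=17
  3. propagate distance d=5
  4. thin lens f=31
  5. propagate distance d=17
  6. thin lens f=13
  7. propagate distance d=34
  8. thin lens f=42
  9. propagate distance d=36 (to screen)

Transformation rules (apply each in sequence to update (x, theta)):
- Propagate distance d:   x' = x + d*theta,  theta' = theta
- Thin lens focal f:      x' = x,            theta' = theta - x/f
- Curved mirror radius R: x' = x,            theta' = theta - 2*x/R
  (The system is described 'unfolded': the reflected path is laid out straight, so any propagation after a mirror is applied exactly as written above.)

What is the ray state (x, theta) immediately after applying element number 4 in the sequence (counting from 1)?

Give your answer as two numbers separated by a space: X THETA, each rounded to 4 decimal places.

Answer: 6.3647 -0.4524

Derivation:
Initial: x=3.0000 theta=0.2000
After 1 (propagate distance d=23): x=7.6000 theta=0.2000
After 2 (thin lens f=17): x=7.6000 theta=-21/85 (≈-0.2471)
After 3 (propagate distance d=5): x=541/85 (≈6.3647) theta=-21/85 (≈-0.2471)
After 4 (thin lens f=31): x=541/85 (≈6.3647) theta=-1192/2635 (≈-0.4524)
Rounded to 4 decimal places: x = 6.3647, theta = -0.4524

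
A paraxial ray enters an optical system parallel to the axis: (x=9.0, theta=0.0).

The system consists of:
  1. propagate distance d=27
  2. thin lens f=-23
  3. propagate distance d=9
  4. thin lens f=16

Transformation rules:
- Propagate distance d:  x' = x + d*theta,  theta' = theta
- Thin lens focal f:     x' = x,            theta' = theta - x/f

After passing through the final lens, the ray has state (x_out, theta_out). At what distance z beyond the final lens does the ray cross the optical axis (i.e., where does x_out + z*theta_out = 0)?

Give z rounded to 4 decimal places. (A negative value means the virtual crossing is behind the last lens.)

Answer: 32.0000

Derivation:
Initial: x=9.0000 theta=0.0000
After 1 (propagate distance d=27): x=9.0000 theta=0.0000
After 2 (thin lens f=-23): x=9.0000 theta=9/23 (≈0.3913)
After 3 (propagate distance d=9): x=288/23 (≈12.5217) theta=9/23 (≈0.3913)
After 4 (thin lens f=16): x=288/23 (≈12.5217) theta=-9/23 (≈-0.3913)
z_focus = -x_out/theta_out = -(288/23)/(-9/23) = 32.0000
Rounded to 4 decimal places: z = 32.0000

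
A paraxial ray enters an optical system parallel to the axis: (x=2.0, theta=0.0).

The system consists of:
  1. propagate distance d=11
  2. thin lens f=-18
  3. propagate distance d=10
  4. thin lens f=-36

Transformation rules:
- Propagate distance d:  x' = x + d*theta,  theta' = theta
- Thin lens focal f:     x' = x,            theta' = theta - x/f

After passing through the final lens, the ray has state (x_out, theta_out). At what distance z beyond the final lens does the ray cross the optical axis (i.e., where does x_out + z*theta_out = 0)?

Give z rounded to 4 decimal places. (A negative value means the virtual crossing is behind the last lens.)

Answer: -15.7500

Derivation:
Initial: x=2.0000 theta=0.0000
After 1 (propagate distance d=11): x=2.0000 theta=0.0000
After 2 (thin lens f=-18): x=2.0000 theta=1/9 (≈0.1111)
After 3 (propagate distance d=10): x=28/9 (≈3.1111) theta=1/9 (≈0.1111)
After 4 (thin lens f=-36): x=28/9 (≈3.1111) theta=16/81 (≈0.1975)
z_focus = -x_out/theta_out = -(28/9)/(16/81) = -15.7500
Rounded to 4 decimal places: z = -15.7500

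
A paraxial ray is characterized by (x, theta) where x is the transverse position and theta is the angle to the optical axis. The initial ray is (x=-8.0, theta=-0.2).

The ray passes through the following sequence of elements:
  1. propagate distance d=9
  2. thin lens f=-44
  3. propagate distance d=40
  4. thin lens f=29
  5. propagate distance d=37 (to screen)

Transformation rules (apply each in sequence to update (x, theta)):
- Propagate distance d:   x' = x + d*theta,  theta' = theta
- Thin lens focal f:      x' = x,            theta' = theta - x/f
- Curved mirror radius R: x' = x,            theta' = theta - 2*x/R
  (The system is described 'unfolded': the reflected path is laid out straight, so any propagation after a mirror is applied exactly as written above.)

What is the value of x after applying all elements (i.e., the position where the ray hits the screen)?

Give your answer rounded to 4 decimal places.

Answer: -8.2729

Derivation:
Initial: x=-8.0000 theta=-0.2000
After 1 (propagate distance d=9): x=-9.8000 theta=-0.2000
After 2 (thin lens f=-44): x=-9.8000 theta=-93/220 (≈-0.4227)
After 3 (propagate distance d=40): x=-1469/55 (≈-26.7091) theta=-93/220 (≈-0.4227)
After 4 (thin lens f=29): x=-1469/55 (≈-26.7091) theta=289/580 (≈0.4983)
After 5 (propagate distance d=37 (to screen)): x=-52781/6380 (≈-8.2729) theta=289/580 (≈0.4983)
Rounded to 4 decimal places: x = -8.2729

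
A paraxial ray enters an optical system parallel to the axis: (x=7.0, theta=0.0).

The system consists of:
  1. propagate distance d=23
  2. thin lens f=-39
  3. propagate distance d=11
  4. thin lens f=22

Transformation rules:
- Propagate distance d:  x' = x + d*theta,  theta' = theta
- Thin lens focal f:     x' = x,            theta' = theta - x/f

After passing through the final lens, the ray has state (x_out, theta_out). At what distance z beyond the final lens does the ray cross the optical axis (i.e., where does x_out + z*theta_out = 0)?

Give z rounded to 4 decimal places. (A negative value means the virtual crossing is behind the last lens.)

Initial: x=7.0000 theta=0.0000
After 1 (propagate distance d=23): x=7.0000 theta=0.0000
After 2 (thin lens f=-39): x=7.0000 theta=7/39 (≈0.1795)
After 3 (propagate distance d=11): x=350/39 (≈8.9744) theta=7/39 (≈0.1795)
After 4 (thin lens f=22): x=350/39 (≈8.9744) theta=-98/429 (≈-0.2284)
z_focus = -x_out/theta_out = -(350/39)/(-98/429) = 275/7 ≈ 39.2857
Rounded to 4 decimal places: z = 39.2857

Answer: 39.2857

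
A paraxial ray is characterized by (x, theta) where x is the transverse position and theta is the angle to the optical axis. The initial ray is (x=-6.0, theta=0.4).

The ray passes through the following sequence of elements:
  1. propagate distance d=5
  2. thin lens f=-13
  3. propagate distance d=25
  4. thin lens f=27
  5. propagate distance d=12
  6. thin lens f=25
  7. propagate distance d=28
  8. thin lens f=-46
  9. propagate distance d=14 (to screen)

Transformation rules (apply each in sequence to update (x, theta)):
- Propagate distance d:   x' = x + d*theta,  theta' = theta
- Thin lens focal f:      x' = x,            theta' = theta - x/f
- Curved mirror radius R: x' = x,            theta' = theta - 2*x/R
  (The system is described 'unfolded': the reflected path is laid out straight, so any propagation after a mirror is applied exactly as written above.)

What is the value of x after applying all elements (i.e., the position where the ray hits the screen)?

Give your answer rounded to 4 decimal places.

Initial: x=-6.0000 theta=0.4000
After 1 (propagate distance d=5): x=-4.0000 theta=0.4000
After 2 (thin lens f=-13): x=-4.0000 theta=6/65 (≈0.0923)
After 3 (propagate distance d=25): x=-22/13 (≈-1.6923) theta=6/65 (≈0.0923)
After 4 (thin lens f=27): x=-22/13 (≈-1.6923) theta=272/1755 (≈0.1550)
After 5 (propagate distance d=12): x=98/585 (≈0.1675) theta=272/1755 (≈0.1550)
After 6 (thin lens f=25): x=98/585 (≈0.1675) theta=6506/43875 (≈0.1483)
After 7 (propagate distance d=28): x=189518/43875 (≈4.3195) theta=6506/43875 (≈0.1483)
After 8 (thin lens f=-46): x=189518/43875 (≈4.3195) theta=244397/1009125 (≈0.2422)
After 9 (propagate distance d=14 (to screen)): x=7780472/1009125 (≈7.7101) theta=244397/1009125 (≈0.2422)
Rounded to 4 decimal places: x = 7.7101

Answer: 7.7101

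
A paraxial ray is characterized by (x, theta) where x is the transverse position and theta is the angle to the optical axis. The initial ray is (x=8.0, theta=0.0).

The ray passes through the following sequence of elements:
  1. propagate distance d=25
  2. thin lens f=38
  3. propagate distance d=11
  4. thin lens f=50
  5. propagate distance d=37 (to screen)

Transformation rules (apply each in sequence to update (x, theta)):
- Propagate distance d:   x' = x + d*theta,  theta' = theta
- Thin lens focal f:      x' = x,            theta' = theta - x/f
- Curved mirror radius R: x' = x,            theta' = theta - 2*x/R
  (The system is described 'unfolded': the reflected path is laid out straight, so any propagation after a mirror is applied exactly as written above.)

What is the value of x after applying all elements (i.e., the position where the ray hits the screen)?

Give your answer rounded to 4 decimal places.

Answer: -6.3116

Derivation:
Initial: x=8.0000 theta=0.0000
After 1 (propagate distance d=25): x=8.0000 theta=0.0000
After 2 (thin lens f=38): x=8.0000 theta=-4/19 (≈-0.2105)
After 3 (propagate distance d=11): x=108/19 (≈5.6842) theta=-4/19 (≈-0.2105)
After 4 (thin lens f=50): x=108/19 (≈5.6842) theta=-154/475 (≈-0.3242)
After 5 (propagate distance d=37 (to screen)): x=-2998/475 (≈-6.3116) theta=-154/475 (≈-0.3242)
Rounded to 4 decimal places: x = -6.3116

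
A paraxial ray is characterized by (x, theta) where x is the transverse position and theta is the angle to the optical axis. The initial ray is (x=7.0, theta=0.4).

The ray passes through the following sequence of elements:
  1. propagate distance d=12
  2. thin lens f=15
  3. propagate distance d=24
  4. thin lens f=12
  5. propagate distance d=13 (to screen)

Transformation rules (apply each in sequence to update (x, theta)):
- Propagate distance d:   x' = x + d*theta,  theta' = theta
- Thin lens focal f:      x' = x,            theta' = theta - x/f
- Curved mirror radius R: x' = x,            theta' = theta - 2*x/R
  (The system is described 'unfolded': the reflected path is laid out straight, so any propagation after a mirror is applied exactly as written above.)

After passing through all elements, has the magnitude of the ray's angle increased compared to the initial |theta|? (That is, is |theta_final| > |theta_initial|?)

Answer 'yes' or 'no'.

Answer: yes

Derivation:
Initial: x=7.0000 theta=0.4000
After 1 (propagate distance d=12): x=11.8000 theta=0.4000
After 2 (thin lens f=15): x=11.8000 theta=-29/75 (≈-0.3867)
After 3 (propagate distance d=24): x=2.5200 theta=-29/75 (≈-0.3867)
After 4 (thin lens f=12): x=2.5200 theta=-179/300 (≈-0.5967)
After 5 (propagate distance d=13 (to screen)): x=-1571/300 (≈-5.2367) theta=-179/300 (≈-0.5967)
|theta_initial|=0.4000 |theta_final|=179/300 (≈0.5967) -> increased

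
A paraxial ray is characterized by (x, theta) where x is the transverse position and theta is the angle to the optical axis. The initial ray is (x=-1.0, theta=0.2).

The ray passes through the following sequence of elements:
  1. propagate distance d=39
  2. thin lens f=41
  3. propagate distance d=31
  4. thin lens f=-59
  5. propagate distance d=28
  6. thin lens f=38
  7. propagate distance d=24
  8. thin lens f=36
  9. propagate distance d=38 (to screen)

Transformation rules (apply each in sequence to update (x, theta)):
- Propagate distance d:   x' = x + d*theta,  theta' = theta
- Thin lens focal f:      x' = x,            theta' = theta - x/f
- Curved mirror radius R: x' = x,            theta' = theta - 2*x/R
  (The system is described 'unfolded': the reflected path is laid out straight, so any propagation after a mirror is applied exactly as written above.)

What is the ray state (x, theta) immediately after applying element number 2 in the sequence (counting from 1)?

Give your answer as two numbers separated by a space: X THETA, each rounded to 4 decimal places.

Answer: 6.8000 0.0341

Derivation:
Initial: x=-1.0000 theta=0.2000
After 1 (propagate distance d=39): x=6.8000 theta=0.2000
After 2 (thin lens f=41): x=6.8000 theta=7/205 (≈0.0341)
Rounded to 4 decimal places: x = 6.8000, theta = 0.0341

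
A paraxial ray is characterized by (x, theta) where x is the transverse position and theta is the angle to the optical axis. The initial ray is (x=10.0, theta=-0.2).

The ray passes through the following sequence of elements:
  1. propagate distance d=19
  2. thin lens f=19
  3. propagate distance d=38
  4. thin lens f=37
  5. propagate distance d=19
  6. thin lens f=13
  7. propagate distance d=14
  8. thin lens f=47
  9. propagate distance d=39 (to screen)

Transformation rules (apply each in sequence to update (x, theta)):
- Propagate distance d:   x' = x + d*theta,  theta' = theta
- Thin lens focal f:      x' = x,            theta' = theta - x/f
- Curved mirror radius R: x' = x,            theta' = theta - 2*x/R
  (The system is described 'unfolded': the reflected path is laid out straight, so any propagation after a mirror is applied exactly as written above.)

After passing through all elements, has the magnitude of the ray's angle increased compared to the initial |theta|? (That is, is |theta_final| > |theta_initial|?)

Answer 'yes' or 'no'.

Answer: yes

Derivation:
Initial: x=10.0000 theta=-0.2000
After 1 (propagate distance d=19): x=6.2000 theta=-0.2000
After 2 (thin lens f=19): x=6.2000 theta=-10/19 (≈-0.5263)
After 3 (propagate distance d=38): x=-13.8000 theta=-10/19 (≈-0.5263)
After 4 (thin lens f=37): x=-13.8000 theta=-539/3515 (≈-0.1533)
After 5 (propagate distance d=19): x=-3092/185 (≈-16.7135) theta=-539/3515 (≈-0.1533)
After 6 (thin lens f=13): x=-3092/185 (≈-16.7135) theta=51741/45695 (≈1.1323)
After 7 (propagate distance d=14): x=-7870/9139 (≈-0.8611) theta=51741/45695 (≈1.1323)
After 8 (thin lens f=47): x=-7870/9139 (≈-0.8611) theta=2471177/2147665 (≈1.1506)
After 9 (propagate distance d=39 (to screen)): x=2554769/58045 (≈44.0136) theta=2471177/2147665 (≈1.1506)
|theta_initial|=0.2000 |theta_final|=2471177/2147665 (≈1.1506) -> increased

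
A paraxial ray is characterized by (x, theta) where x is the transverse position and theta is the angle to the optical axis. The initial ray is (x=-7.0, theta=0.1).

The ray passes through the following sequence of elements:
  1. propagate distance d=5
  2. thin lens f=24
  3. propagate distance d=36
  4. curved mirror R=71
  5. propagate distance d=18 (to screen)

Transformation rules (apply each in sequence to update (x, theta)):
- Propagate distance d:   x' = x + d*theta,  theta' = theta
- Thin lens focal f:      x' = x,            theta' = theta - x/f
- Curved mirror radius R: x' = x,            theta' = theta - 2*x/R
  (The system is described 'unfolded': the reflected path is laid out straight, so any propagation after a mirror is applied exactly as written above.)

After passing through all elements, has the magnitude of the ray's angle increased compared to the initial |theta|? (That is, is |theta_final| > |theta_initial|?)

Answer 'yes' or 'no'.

Answer: yes

Derivation:
Initial: x=-7.0000 theta=0.1000
After 1 (propagate distance d=5): x=-6.5000 theta=0.1000
After 2 (thin lens f=24): x=-6.5000 theta=89/240 (≈0.3708)
After 3 (propagate distance d=36): x=6.8500 theta=89/240 (≈0.3708)
After 4 (curved mirror R=71): x=6.8500 theta=3031/17040 (≈0.1779)
After 5 (propagate distance d=18 (to screen)): x=28547/2840 (≈10.0518) theta=3031/17040 (≈0.1779)
|theta_initial|=0.1000 |theta_final|=3031/17040 (≈0.1779) -> increased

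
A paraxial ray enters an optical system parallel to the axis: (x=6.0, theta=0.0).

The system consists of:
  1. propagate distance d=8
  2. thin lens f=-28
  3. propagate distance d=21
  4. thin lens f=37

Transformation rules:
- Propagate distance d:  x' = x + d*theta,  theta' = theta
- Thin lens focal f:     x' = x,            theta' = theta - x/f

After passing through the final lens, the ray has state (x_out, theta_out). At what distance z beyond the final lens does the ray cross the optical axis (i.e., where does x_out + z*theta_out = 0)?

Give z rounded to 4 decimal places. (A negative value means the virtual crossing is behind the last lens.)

Answer: 151.0833

Derivation:
Initial: x=6.0000 theta=0.0000
After 1 (propagate distance d=8): x=6.0000 theta=0.0000
After 2 (thin lens f=-28): x=6.0000 theta=3/14 (≈0.2143)
After 3 (propagate distance d=21): x=10.5000 theta=3/14 (≈0.2143)
After 4 (thin lens f=37): x=10.5000 theta=-18/259 (≈-0.0695)
z_focus = -x_out/theta_out = -(10.5000)/(-18/259) = 1813/12 ≈ 151.0833
Rounded to 4 decimal places: z = 151.0833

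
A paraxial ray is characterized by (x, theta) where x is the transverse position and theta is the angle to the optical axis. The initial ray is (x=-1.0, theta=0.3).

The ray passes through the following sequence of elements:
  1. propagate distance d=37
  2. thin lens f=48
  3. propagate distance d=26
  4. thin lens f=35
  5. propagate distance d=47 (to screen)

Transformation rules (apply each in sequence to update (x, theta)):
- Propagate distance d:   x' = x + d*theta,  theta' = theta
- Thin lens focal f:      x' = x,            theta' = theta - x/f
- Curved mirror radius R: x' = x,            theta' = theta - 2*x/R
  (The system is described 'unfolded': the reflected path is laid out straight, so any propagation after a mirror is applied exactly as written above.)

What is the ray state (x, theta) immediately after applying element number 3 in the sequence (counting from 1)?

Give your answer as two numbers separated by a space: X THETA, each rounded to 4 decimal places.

Initial: x=-1.0000 theta=0.3000
After 1 (propagate distance d=37): x=10.1000 theta=0.3000
After 2 (thin lens f=48): x=10.1000 theta=43/480 (≈0.0896)
After 3 (propagate distance d=26): x=2983/240 (≈12.4292) theta=43/480 (≈0.0896)
Rounded to 4 decimal places: x = 12.4292, theta = 0.0896

Answer: 12.4292 0.0896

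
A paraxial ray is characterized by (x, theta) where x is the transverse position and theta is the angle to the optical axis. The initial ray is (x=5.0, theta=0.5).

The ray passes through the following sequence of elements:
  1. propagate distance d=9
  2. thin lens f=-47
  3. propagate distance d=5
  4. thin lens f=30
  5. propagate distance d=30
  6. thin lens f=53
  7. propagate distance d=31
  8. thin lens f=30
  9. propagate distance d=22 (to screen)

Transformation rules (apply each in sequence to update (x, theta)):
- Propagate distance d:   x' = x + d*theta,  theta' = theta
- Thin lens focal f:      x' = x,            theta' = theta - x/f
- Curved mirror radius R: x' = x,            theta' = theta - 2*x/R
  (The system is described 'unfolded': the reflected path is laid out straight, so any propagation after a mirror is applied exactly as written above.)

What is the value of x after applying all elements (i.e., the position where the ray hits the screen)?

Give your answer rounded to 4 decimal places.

Answer: 1.7129

Derivation:
Initial: x=5.0000 theta=0.5000
After 1 (propagate distance d=9): x=9.5000 theta=0.5000
After 2 (thin lens f=-47): x=9.5000 theta=33/47 (≈0.7021)
After 3 (propagate distance d=5): x=1223/94 (≈13.0106) theta=33/47 (≈0.7021)
After 4 (thin lens f=30): x=1223/94 (≈13.0106) theta=757/2820 (≈0.2684)
After 5 (propagate distance d=30): x=990/47 (≈21.0638) theta=757/2820 (≈0.2684)
After 6 (thin lens f=53): x=990/47 (≈21.0638) theta=-19279/149460 (≈-0.1290)
After 7 (propagate distance d=31): x=2550551/149460 (≈17.0651) theta=-19279/149460 (≈-0.1290)
After 8 (thin lens f=30): x=2550551/149460 (≈17.0651) theta=-3128921/4483800 (≈-0.6978)
After 9 (propagate distance d=22 (to screen)): x=1920067/1120950 (≈1.7129) theta=-3128921/4483800 (≈-0.6978)
Rounded to 4 decimal places: x = 1.7129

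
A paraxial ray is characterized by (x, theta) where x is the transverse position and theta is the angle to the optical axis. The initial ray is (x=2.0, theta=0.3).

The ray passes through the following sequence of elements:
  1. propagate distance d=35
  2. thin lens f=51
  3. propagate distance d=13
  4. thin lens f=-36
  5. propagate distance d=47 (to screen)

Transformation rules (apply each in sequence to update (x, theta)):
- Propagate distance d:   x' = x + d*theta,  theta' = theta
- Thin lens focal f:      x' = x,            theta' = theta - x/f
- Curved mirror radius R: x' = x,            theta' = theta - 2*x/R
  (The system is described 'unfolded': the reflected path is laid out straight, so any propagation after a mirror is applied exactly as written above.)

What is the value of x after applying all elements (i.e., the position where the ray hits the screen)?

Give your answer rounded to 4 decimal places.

Initial: x=2.0000 theta=0.3000
After 1 (propagate distance d=35): x=12.5000 theta=0.3000
After 2 (thin lens f=51): x=12.5000 theta=14/255 (≈0.0549)
After 3 (propagate distance d=13): x=6739/510 (≈13.2137) theta=14/255 (≈0.0549)
After 4 (thin lens f=-36): x=6739/510 (≈13.2137) theta=7747/18360 (≈0.4219)
After 5 (propagate distance d=47 (to screen)): x=35689/1080 (≈33.0454) theta=7747/18360 (≈0.4219)
Rounded to 4 decimal places: x = 33.0454

Answer: 33.0454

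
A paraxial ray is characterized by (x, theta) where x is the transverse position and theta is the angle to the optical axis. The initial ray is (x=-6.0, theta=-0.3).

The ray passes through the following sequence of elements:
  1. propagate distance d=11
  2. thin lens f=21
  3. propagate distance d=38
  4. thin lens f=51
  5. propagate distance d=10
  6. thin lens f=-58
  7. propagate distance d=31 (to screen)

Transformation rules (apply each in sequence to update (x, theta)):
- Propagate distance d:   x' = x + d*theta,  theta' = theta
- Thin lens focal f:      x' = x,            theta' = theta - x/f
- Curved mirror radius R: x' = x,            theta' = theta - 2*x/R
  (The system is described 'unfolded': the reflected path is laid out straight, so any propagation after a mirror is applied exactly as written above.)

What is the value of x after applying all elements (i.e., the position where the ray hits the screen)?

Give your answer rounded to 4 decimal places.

Initial: x=-6.0000 theta=-0.3000
After 1 (propagate distance d=11): x=-9.3000 theta=-0.3000
After 2 (thin lens f=21): x=-9.3000 theta=1/7 (≈0.1429)
After 3 (propagate distance d=38): x=-271/70 (≈-3.8714) theta=1/7 (≈0.1429)
After 4 (thin lens f=51): x=-271/70 (≈-3.8714) theta=781/3570 (≈0.2188)
After 5 (propagate distance d=10): x=-6011/3570 (≈-1.6838) theta=781/3570 (≈0.2188)
After 6 (thin lens f=-58): x=-6011/3570 (≈-1.6838) theta=2311/12180 (≈0.1897)
After 7 (propagate distance d=31 (to screen)): x=289753/69020 (≈4.1981) theta=2311/12180 (≈0.1897)
Rounded to 4 decimal places: x = 4.1981

Answer: 4.1981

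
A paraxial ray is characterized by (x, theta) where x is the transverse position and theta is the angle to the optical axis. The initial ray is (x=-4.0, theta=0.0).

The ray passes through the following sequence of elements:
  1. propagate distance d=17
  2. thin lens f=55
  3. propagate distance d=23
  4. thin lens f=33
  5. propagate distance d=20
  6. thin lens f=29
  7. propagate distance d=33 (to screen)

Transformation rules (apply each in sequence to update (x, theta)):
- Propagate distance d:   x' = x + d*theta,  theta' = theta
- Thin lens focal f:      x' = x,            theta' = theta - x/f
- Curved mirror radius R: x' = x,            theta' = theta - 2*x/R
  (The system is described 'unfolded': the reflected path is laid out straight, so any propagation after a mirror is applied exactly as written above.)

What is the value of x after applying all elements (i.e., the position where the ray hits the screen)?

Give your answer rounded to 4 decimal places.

Initial: x=-4.0000 theta=0.0000
After 1 (propagate distance d=17): x=-4.0000 theta=0.0000
After 2 (thin lens f=55): x=-4.0000 theta=4/55 (≈0.0727)
After 3 (propagate distance d=23): x=-128/55 (≈-2.3273) theta=4/55 (≈0.0727)
After 4 (thin lens f=33): x=-128/55 (≈-2.3273) theta=52/363 (≈0.1433)
After 5 (propagate distance d=20): x=976/1815 (≈0.5377) theta=52/363 (≈0.1433)
After 6 (thin lens f=29): x=976/1815 (≈0.5377) theta=2188/17545 (≈0.1247)
After 7 (propagate distance d=33 (to screen)): x=244916/52635 (≈4.6531) theta=2188/17545 (≈0.1247)
Rounded to 4 decimal places: x = 4.6531

Answer: 4.6531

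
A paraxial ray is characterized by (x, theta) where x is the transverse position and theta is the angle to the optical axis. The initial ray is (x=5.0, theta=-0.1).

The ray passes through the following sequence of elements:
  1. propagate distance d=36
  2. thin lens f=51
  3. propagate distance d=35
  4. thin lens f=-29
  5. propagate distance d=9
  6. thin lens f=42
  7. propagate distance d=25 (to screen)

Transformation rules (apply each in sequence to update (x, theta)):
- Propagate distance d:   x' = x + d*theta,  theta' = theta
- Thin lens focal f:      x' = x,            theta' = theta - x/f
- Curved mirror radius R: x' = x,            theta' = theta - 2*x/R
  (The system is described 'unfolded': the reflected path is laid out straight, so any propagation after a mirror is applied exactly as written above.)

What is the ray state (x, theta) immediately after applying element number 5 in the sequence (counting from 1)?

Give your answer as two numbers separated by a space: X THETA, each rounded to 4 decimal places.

Initial: x=5.0000 theta=-0.1000
After 1 (propagate distance d=36): x=1.4000 theta=-0.1000
After 2 (thin lens f=51): x=1.4000 theta=-13/102 (≈-0.1275)
After 3 (propagate distance d=35): x=-1561/510 (≈-3.0608) theta=-13/102 (≈-0.1275)
After 4 (thin lens f=-29): x=-1561/510 (≈-3.0608) theta=-1723/7395 (≈-0.2330)
After 5 (propagate distance d=9): x=-76283/14790 (≈-5.1577) theta=-1723/7395 (≈-0.2330)
Rounded to 4 decimal places: x = -5.1577, theta = -0.2330

Answer: -5.1577 -0.2330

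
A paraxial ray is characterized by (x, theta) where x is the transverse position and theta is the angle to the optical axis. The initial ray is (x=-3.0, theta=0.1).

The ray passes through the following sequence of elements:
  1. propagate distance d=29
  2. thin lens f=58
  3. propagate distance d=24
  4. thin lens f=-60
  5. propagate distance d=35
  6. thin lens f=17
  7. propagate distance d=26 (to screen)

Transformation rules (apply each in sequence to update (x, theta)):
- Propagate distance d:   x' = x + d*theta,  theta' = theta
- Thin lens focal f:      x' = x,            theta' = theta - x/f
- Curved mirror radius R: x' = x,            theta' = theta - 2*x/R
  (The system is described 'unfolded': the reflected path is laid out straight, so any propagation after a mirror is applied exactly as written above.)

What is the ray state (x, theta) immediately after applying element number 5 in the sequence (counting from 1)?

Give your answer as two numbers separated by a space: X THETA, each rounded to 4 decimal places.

Initial: x=-3.0000 theta=0.1000
After 1 (propagate distance d=29): x=-0.1000 theta=0.1000
After 2 (thin lens f=58): x=-0.1000 theta=59/580 (≈0.1017)
After 3 (propagate distance d=24): x=679/290 (≈2.3414) theta=59/580 (≈0.1017)
After 4 (thin lens f=-60): x=679/290 (≈2.3414) theta=2449/17400 (≈0.1407)
After 5 (propagate distance d=35): x=25291/3480 (≈7.2675) theta=2449/17400 (≈0.1407)
Rounded to 4 decimal places: x = 7.2675, theta = 0.1407

Answer: 7.2675 0.1407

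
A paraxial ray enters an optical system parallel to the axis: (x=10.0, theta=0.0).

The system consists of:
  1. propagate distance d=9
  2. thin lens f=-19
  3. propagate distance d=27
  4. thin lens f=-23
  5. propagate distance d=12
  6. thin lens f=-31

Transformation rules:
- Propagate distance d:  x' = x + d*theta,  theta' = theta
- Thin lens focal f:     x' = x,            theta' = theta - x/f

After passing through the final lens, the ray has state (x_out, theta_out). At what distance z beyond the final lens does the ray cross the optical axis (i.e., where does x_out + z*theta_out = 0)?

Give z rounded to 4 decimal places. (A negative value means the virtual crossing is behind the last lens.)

Answer: -14.5257

Derivation:
Initial: x=10.0000 theta=0.0000
After 1 (propagate distance d=9): x=10.0000 theta=0.0000
After 2 (thin lens f=-19): x=10.0000 theta=10/19 (≈0.5263)
After 3 (propagate distance d=27): x=460/19 (≈24.2105) theta=10/19 (≈0.5263)
After 4 (thin lens f=-23): x=460/19 (≈24.2105) theta=30/19 (≈1.5789)
After 5 (propagate distance d=12): x=820/19 (≈43.1579) theta=30/19 (≈1.5789)
After 6 (thin lens f=-31): x=820/19 (≈43.1579) theta=1750/589 (≈2.9711)
z_focus = -x_out/theta_out = -(820/19)/(1750/589) = -2542/175 ≈ -14.5257
Rounded to 4 decimal places: z = -14.5257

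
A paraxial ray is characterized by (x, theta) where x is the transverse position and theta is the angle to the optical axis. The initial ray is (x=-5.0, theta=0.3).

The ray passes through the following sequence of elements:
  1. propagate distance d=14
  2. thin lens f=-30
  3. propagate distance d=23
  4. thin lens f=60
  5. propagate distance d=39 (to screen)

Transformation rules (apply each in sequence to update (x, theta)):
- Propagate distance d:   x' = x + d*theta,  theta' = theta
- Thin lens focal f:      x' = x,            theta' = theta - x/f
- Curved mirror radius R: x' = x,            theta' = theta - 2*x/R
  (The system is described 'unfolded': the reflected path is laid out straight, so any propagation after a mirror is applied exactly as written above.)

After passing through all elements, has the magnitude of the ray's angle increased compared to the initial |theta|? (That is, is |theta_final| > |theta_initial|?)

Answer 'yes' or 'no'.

Initial: x=-5.0000 theta=0.3000
After 1 (propagate distance d=14): x=-0.8000 theta=0.3000
After 2 (thin lens f=-30): x=-0.8000 theta=41/150 (≈0.2733)
After 3 (propagate distance d=23): x=823/150 (≈5.4867) theta=41/150 (≈0.2733)
After 4 (thin lens f=60): x=823/150 (≈5.4867) theta=1637/9000 (≈0.1819)
After 5 (propagate distance d=39 (to screen)): x=37741/3000 (≈12.5803) theta=1637/9000 (≈0.1819)
|theta_initial|=0.3000 |theta_final|=1637/9000 (≈0.1819) -> not increased

Answer: no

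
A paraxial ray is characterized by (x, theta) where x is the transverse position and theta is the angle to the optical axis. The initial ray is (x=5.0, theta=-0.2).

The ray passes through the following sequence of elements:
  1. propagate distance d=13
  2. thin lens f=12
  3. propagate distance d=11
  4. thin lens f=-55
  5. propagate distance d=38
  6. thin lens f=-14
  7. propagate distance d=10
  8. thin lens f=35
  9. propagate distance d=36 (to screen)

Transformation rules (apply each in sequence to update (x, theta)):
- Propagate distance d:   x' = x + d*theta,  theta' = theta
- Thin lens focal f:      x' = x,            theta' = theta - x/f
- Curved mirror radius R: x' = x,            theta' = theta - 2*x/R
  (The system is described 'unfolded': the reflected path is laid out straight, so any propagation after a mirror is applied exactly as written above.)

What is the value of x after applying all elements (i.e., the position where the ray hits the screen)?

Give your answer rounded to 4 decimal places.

Initial: x=5.0000 theta=-0.2000
After 1 (propagate distance d=13): x=2.4000 theta=-0.2000
After 2 (thin lens f=12): x=2.4000 theta=-0.4000
After 3 (propagate distance d=11): x=-2.0000 theta=-0.4000
After 4 (thin lens f=-55): x=-2.0000 theta=-24/55 (≈-0.4364)
After 5 (propagate distance d=38): x=-1022/55 (≈-18.5818) theta=-24/55 (≈-0.4364)
After 6 (thin lens f=-14): x=-1022/55 (≈-18.5818) theta=-97/55 (≈-1.7636)
After 7 (propagate distance d=10): x=-1992/55 (≈-36.2182) theta=-97/55 (≈-1.7636)
After 8 (thin lens f=35): x=-1992/55 (≈-36.2182) theta=-1403/1925 (≈-0.7288)
After 9 (propagate distance d=36 (to screen)): x=-120228/1925 (≈-62.4561) theta=-1403/1925 (≈-0.7288)
Rounded to 4 decimal places: x = -62.4561

Answer: -62.4561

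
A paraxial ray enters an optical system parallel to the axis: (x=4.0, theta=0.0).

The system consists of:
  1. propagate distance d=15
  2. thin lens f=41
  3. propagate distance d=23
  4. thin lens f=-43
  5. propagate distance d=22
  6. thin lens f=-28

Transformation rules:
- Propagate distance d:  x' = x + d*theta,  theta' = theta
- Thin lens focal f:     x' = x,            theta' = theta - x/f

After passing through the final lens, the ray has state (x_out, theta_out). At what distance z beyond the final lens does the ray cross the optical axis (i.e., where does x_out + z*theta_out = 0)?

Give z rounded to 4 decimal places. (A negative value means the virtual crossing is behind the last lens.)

Answer: 13.1765

Derivation:
Initial: x=4.0000 theta=0.0000
After 1 (propagate distance d=15): x=4.0000 theta=0.0000
After 2 (thin lens f=41): x=4.0000 theta=-4/41 (≈-0.0976)
After 3 (propagate distance d=23): x=72/41 (≈1.7561) theta=-4/41 (≈-0.0976)
After 4 (thin lens f=-43): x=72/41 (≈1.7561) theta=-100/1763 (≈-0.0567)
After 5 (propagate distance d=22): x=896/1763 (≈0.5082) theta=-100/1763 (≈-0.0567)
After 6 (thin lens f=-28): x=896/1763 (≈0.5082) theta=-68/1763 (≈-0.0386)
z_focus = -x_out/theta_out = -(896/1763)/(-68/1763) = 224/17 ≈ 13.1765
Rounded to 4 decimal places: z = 13.1765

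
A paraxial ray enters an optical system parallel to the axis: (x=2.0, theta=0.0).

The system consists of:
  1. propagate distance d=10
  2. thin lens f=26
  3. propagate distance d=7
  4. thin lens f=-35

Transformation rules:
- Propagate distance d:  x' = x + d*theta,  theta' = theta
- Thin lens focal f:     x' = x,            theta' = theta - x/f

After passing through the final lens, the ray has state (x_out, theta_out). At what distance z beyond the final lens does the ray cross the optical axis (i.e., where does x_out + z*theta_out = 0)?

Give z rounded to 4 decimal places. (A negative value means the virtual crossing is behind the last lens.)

Answer: 41.5625

Derivation:
Initial: x=2.0000 theta=0.0000
After 1 (propagate distance d=10): x=2.0000 theta=0.0000
After 2 (thin lens f=26): x=2.0000 theta=-1/13 (≈-0.0769)
After 3 (propagate distance d=7): x=19/13 (≈1.4615) theta=-1/13 (≈-0.0769)
After 4 (thin lens f=-35): x=19/13 (≈1.4615) theta=-16/455 (≈-0.0352)
z_focus = -x_out/theta_out = -(19/13)/(-16/455) = 41.5625
Rounded to 4 decimal places: z = 41.5625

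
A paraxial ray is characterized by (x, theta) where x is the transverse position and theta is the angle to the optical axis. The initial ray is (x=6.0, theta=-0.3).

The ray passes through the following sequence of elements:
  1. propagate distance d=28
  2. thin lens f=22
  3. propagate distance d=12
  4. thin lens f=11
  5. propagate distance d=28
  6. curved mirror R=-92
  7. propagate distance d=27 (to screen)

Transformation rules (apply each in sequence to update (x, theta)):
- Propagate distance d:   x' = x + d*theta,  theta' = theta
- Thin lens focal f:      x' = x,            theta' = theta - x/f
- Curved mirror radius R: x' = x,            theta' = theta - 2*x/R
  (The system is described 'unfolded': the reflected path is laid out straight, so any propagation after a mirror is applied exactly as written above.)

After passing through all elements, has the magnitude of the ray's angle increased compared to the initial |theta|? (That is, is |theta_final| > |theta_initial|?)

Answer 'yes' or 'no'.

Initial: x=6.0000 theta=-0.3000
After 1 (propagate distance d=28): x=-2.4000 theta=-0.3000
After 2 (thin lens f=22): x=-2.4000 theta=-21/110 (≈-0.1909)
After 3 (propagate distance d=12): x=-258/55 (≈-4.6909) theta=-21/110 (≈-0.1909)
After 4 (thin lens f=11): x=-258/55 (≈-4.6909) theta=57/242 (≈0.2355)
After 5 (propagate distance d=28): x=1152/605 (≈1.9041) theta=57/242 (≈0.2355)
After 6 (curved mirror R=-92): x=1152/605 (≈1.9041) theta=7707/27830 (≈0.2769)
After 7 (propagate distance d=27 (to screen)): x=261081/27830 (≈9.3813) theta=7707/27830 (≈0.2769)
|theta_initial|=0.3000 |theta_final|=7707/27830 (≈0.2769) -> not increased

Answer: no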